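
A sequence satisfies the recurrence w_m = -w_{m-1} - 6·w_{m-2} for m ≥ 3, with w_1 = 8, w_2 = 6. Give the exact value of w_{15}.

1857906

Compute successive terms:
w_3 = -54, w_4 = 18, w_5 = 306, …, w_{12} = 168066, w_{13} = -169902, w_{14} = -838494, w_{15} = 1857906.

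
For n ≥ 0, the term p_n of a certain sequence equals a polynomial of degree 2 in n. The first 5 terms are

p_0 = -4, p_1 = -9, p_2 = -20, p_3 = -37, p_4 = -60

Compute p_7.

1st diffs: -5, -11, -17, -23.
2nd diffs: -6, -6, -6 (constant).
So p_n = -3n^2 - 2n - 4.
Evaluating at n = 7 gives p_7 = -165.

-165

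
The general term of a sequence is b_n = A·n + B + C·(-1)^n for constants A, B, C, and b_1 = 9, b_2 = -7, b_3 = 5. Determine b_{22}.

At n = 1, 2, 3: A + B - C = 9; 2A + B + C = -7; 3A + B - C = 5.
Subtracting the first from the second: A + 2C = -16.
Subtracting the second from the third: A - 2C = 12.
Solving: C = -7, A = -2, then B = 4.
Hence b_{22} = -2·22 + 4 + (-7)·1 = -47.

-47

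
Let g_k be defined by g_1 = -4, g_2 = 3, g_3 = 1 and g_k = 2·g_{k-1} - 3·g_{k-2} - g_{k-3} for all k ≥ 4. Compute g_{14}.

g_4 = -3, g_5 = -12, g_6 = -16, …, g_{11} = -389, g_{12} = -1092, g_{13} = -1074, g_{14} = 1517.

1517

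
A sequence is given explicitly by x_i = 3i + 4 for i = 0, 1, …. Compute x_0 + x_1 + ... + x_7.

Over i = 0..7: Σi = 28.
Total = (3)·28 + (4)·8 = 116.

116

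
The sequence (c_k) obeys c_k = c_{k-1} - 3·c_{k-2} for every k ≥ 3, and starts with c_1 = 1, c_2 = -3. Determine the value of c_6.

12

Applying the relation repeatedly:
c_3 = -6  c_4 = 3  c_5 = 21  c_6 = 12.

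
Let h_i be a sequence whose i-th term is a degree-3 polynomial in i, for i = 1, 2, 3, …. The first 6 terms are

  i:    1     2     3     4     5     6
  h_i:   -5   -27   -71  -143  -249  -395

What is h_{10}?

-1499

1st diffs: -22, -44, -72, -106, -146.
2nd diffs: -22, -28, -34, -40.
3rd diffs: -6, -6, -6 (constant).
Newton forward-difference form: h_i = -5 + (-22)·C(i-1,1) + (-22)·C(i-1,2) + (-6)·C(i-1,3).
At i = 10: i-1 = 9, so h_{10} = -5 - 198 - 792 - 504 = -1499.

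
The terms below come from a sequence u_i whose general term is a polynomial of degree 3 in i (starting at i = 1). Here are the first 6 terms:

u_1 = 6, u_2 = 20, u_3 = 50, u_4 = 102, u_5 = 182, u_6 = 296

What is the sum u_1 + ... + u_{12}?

7486

1st diffs: 14, 30, 52, 80, 114.
2nd diffs: 16, 22, 28, 34.
3rd diffs: 6, 6, 6 (constant).
So u_i = i^3 + 2i^2 + i + 2.
Continuing: …, 450, 650, 902, 1212, …, u_{12} = 2030.
Summing i = 1..12 (12 terms) gives 7486.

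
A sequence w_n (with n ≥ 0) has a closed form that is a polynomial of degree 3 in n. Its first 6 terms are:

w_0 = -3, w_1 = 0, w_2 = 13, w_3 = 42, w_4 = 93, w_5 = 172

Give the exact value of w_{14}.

3133

1st diffs: 3, 13, 29, 51, 79.
2nd diffs: 10, 16, 22, 28.
3rd diffs: 6, 6, 6 (constant).
Newton forward-difference form: w_n = -3 + 3·C(n,1) + 10·C(n,2) + 6·C(n,3).
At n = 14: n = 14, so w_{14} = -3 + 42 + 910 + 2184 = 3133.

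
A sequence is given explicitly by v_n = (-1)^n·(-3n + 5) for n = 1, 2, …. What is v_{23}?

64

(-1)^23 = -1; -3n + 5 at n=23 is -64; so v_{23} = 64.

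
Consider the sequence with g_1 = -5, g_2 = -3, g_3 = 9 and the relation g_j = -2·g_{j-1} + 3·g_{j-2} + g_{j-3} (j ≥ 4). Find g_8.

g_4 = -32; g_5 = 88; g_6 = -263; g_7 = 758; g_8 = -2217.

-2217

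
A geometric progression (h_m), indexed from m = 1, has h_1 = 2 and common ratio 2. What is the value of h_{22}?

h_m = 2·2^(m-1).
h_{22} = 2·2^21 = 4194304.

4194304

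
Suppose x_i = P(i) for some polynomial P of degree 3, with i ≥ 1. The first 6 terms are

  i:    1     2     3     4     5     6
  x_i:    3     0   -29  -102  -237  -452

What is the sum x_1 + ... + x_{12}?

-14792

1st diffs: -3, -29, -73, -135, -215.
2nd diffs: -26, -44, -62, -80.
3rd diffs: -18, -18, -18 (constant).
So x_i = -3i^3 + 5i^2 + 3i - 2.
Continuing: …, -765, -1194, -1757, -2472, …, x_{12} = -4430.
Summing i = 1..12 (12 terms) gives -14792.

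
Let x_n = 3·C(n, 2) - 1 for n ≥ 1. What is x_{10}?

C(10, 2) = 45, so x_{10} = 134.

134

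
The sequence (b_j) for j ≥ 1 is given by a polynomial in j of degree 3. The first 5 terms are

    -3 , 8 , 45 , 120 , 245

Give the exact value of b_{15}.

6885

1st diffs: 11, 37, 75, 125.
2nd diffs: 26, 38, 50.
3rd diffs: 12, 12 (constant).
So b_j = 2j^3 + j^2 - 6j.
Evaluating at j = 15 gives b_{15} = 6885.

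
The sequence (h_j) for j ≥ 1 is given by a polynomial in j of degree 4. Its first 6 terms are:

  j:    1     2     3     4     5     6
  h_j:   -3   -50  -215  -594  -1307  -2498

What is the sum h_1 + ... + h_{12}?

-95626

1st diffs: -47, -165, -379, -713, -1191.
2nd diffs: -118, -214, -334, -478.
3rd diffs: -96, -120, -144.
4th diffs: -24, -24 (constant).
Newton forward-difference form: h_j = -3 + (-47)·C(j-1,1) + (-118)·C(j-1,2) + (-96)·C(j-1,3) + (-24)·C(j-1,4).
Continuing: …, -4335, -7010, -10739, -15762, …, h_{12} = -30770.
Summing j = 1..12 (12 terms) gives -95626.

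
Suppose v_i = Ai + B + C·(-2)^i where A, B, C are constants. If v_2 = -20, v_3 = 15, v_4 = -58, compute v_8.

-782

The three given values yield: 2A + B + 4C = -20; 3A + B - 8C = 15; 4A + B + 16C = -58.
Subtracting the first from the second: A - 12C = 35.
Subtracting the second from the third: A + 24C = -73.
Solving: C = -3, A = -1, then B = -6.
So v_i = -1·i + (-6) + (-3)·(-2)^i; at i=8 this is -782.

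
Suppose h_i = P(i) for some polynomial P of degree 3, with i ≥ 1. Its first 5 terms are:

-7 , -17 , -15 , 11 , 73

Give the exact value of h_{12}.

2523

1st diffs: -10, 2, 26, 62.
2nd diffs: 12, 24, 36.
3rd diffs: 12, 12 (constant).
So h_i = 2i^3 - 6i^2 - 6i + 3.
Evaluating at i = 12 gives h_{12} = 2523.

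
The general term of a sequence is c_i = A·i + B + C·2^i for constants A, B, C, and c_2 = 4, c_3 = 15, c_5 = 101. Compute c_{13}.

32701

The three given values yield: 2A + B + 4C = 4; 3A + B + 8C = 15; 5A + B + 32C = 101.
Subtracting the first from the second: A + 4C = 11.
Subtracting the second from the third: 2A + 24C = 86.
Solving: C = 4, A = -5, then B = -2.
So c_i = -5·i + (-2) + 4·2^i; at i=13 this is 32701.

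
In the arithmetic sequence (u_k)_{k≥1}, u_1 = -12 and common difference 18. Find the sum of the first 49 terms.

u_k = -12 + (k - 1)·18.
u_{49} = 852; S = 49·(-12 + 852)/2 = 20580.

20580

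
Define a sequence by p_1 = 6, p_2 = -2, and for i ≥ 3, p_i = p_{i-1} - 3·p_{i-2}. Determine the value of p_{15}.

12940

Applying the relation repeatedly:
p_3 = -20; p_4 = -14; p_5 = 46; …; p_{12} = -1064; p_{13} = -4874; p_{14} = -1682; p_{15} = 12940.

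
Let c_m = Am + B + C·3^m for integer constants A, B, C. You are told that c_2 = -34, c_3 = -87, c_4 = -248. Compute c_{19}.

At m = 2, 3, 4: 2A + B + 9C = -34; 3A + B + 27C = -87; 4A + B + 81C = -248.
Subtracting the first from the second: A + 18C = -53.
Subtracting the second from the third: A + 54C = -161.
Solving: C = -3, A = 1, then B = -9.
Hence c_{19} = 1·19 + (-9) + (-3)·1162261467 = -3486784391.

-3486784391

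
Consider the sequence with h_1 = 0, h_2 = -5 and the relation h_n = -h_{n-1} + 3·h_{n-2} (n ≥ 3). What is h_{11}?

5795

Applying the relation repeatedly:
h_3 = 5;  h_4 = -20;  h_5 = 35;  h_6 = -95;  h_7 = 200;  h_8 = -485;  h_9 = 1085;  h_{10} = -2540;  h_{11} = 5795.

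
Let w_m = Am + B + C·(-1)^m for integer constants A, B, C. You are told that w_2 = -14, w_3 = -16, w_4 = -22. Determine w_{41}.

At m = 2, 3, 4: 2A + B + C = -14; 3A + B - C = -16; 4A + B + C = -22.
Subtracting the first from the second: A - 2C = -2.
Subtracting the second from the third: A + 2C = -6.
Solving: C = -1, A = -4, then B = -5.
Therefore w_{41} = -164 + (-5) + (-1)·(-1) = -168.

-168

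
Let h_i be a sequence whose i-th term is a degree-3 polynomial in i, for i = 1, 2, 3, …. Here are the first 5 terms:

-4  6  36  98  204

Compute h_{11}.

2436

1st diffs: 10, 30, 62, 106.
2nd diffs: 20, 32, 44.
3rd diffs: 12, 12 (constant).
So h_i = 2i^3 - 2i^2 + 2i - 6.
Evaluating at i = 11 gives h_{11} = 2436.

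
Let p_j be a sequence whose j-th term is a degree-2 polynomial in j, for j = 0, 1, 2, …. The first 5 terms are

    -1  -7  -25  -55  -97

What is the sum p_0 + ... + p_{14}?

-6105

1st diffs: -6, -18, -30, -42.
2nd diffs: -12, -12, -12 (constant).
Newton forward-difference form: p_j = -1 + (-6)·C(j,1) + (-12)·C(j,2).
Continuing: …, -151, -217, -295, -385, …, p_{14} = -1177.
Summing j = 0..14 (15 terms) gives -6105.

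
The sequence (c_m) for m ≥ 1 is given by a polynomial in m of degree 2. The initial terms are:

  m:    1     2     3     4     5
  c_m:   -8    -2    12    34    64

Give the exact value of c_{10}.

334

1st diffs: 6, 14, 22, 30.
2nd diffs: 8, 8, 8 (constant).
Newton forward-difference form: c_m = -8 + 6·C(m-1,1) + 8·C(m-1,2).
At m = 10: m-1 = 9, so c_{10} = -8 + 54 + 288 = 334.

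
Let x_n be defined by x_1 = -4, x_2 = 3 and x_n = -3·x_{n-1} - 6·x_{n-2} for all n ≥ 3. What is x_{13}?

Compute successive terms:
x_3 = 15; x_4 = -63; x_5 = 99; …; x_{10} = -8991; x_{11} = 33291; x_{12} = -45927; x_{13} = -61965.

-61965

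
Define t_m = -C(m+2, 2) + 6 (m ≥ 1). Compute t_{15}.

C(17, 2) = 136, so t_{15} = -130.

-130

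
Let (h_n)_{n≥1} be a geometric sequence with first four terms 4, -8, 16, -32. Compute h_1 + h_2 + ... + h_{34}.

-22906492244

Common ratio r = -2.
h_n = 4·(-2)^(n-1).
S = 4·((-2)^34 - 1)/(-2 - 1) = 4·(17179869184 - 1)/(-3) = -22906492244.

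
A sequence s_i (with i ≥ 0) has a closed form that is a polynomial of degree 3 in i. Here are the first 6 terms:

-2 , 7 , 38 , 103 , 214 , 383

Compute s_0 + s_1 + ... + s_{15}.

1st diffs: 9, 31, 65, 111, 169.
2nd diffs: 22, 34, 46, 58.
3rd diffs: 12, 12, 12 (constant).
Newton forward-difference form: s_i = -2 + 9·C(i,1) + 22·C(i,2) + 12·C(i,3).
Continuing: …, 622, 943, 1358, 1879, …, s_{15} = 7903.
Summing i = 0..15 (16 terms) gives 35208.

35208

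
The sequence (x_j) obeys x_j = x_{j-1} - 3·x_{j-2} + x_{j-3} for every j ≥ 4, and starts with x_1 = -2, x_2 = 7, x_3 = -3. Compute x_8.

-136

x_4 = -26, x_5 = -10, x_6 = 65, x_7 = 69, x_8 = -136.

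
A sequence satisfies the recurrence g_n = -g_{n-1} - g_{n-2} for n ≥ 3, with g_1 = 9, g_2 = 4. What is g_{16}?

Applying the relation repeatedly:
g_3 = -13;  g_4 = 9;  g_5 = 4;  …;  g_{13} = 9;  g_{14} = 4;  g_{15} = -13;  g_{16} = 9.

9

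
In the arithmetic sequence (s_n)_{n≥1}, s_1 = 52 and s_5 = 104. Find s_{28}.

Common difference d = (104 - 52) / (5 - 1) = 13.
s_n = 52 + (n - 1)·13.
s_{28} = 52 + 27·13 = 403.

403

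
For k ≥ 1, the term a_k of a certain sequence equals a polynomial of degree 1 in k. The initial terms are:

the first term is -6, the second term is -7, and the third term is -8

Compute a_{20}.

1st diffs: -1, -1 (constant).
So a_k = -k - 5.
Evaluating at k = 20 gives a_{20} = -25.

-25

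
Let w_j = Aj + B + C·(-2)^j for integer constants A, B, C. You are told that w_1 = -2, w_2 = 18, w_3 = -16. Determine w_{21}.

-6291412

Plug in j = 1, 2, 3: A + B - 2C = -2; 2A + B + 4C = 18; 3A + B - 8C = -16.
Subtracting the first from the second: A + 6C = 20.
Subtracting the second from the third: A - 12C = -34.
Solving: C = 3, A = 2, then B = 2.
Hence w_{21} = 2·21 + 2 + 3·(-2097152) = -6291412.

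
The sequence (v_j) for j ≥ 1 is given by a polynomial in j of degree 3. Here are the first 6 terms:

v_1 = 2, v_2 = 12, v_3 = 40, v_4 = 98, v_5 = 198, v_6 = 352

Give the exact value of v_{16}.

1st diffs: 10, 28, 58, 100, 154.
2nd diffs: 18, 30, 42, 54.
3rd diffs: 12, 12, 12 (constant).
So v_j = 2j^3 - 3j^2 + 5j - 2.
Evaluating at j = 16 gives v_{16} = 7502.

7502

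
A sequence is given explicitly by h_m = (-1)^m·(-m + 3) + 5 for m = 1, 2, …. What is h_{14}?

(-1)^14 = 1; -m + 3 at m=14 is -11; so h_{14} = -6.

-6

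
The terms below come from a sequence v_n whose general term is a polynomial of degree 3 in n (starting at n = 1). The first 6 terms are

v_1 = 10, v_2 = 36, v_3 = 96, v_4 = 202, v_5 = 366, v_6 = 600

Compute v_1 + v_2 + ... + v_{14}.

1st diffs: 26, 60, 106, 164, 234.
2nd diffs: 34, 46, 58, 70.
3rd diffs: 12, 12, 12 (constant).
Newton forward-difference form: v_n = 10 + 26·C(n-1,1) + 34·C(n-1,2) + 12·C(n-1,3).
Continuing: …, 916, 1326, 1842, 2476, …, v_{14} = 6432.
Summing n = 1..14 (14 terms) gives 26894.

26894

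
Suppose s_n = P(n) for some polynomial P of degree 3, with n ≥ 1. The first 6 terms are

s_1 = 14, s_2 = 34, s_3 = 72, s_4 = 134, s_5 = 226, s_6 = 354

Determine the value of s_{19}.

8024

1st diffs: 20, 38, 62, 92, 128.
2nd diffs: 18, 24, 30, 36.
3rd diffs: 6, 6, 6 (constant).
So s_n = n^3 + 3n^2 + 4n + 6.
Evaluating at n = 19 gives s_{19} = 8024.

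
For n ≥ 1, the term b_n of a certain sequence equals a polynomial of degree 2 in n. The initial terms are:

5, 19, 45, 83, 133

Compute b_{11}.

1st diffs: 14, 26, 38, 50.
2nd diffs: 12, 12, 12 (constant).
Newton forward-difference form: b_n = 5 + 14·C(n-1,1) + 12·C(n-1,2).
At n = 11: n-1 = 10, so b_{11} = 5 + 140 + 540 = 685.

685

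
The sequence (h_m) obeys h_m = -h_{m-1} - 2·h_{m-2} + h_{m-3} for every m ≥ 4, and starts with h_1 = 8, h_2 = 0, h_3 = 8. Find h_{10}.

h_4 = 0; h_5 = -16; h_6 = 24; h_7 = 8; h_8 = -72; h_9 = 80; h_{10} = 72.

72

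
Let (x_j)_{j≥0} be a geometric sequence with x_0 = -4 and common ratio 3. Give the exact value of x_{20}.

-13947137604

x_j = (-4)·3^(j-0).
x_{20} = (-4)·3^20 = -13947137604.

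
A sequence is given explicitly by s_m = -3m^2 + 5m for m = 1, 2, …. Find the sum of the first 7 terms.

-280

Over m = 1..7: Σm = 28, Σm² = 140.
Total = (-3)·140 + (5)·28 = -280.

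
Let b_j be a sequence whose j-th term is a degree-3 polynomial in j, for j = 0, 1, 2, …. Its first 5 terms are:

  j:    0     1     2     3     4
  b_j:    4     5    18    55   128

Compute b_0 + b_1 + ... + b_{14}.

1st diffs: 1, 13, 37, 73.
2nd diffs: 12, 24, 36.
3rd diffs: 12, 12 (constant).
Newton forward-difference form: b_j = 4 + 1·C(j,1) + 12·C(j,2) + 12·C(j,3).
Continuing: …, 249, 430, 683, 1020, …, b_{14} = 5478.
Summing j = 0..14 (15 terms) gives 22005.

22005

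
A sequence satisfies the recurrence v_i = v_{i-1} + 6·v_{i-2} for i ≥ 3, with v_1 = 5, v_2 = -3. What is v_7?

1251

Applying the relation repeatedly:
v_3 = 27;  v_4 = 9;  v_5 = 171;  v_6 = 225;  v_7 = 1251.
(Characteristic roots are 3 and -2.)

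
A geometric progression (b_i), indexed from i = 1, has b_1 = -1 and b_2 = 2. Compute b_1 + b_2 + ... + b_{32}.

Common ratio r = -2.
b_i = (-1)·(-2)^(i-1).
S = (-1)·((-2)^32 - 1)/(-2 - 1) = (-1)·(4294967296 - 1)/(-3) = 1431655765.

1431655765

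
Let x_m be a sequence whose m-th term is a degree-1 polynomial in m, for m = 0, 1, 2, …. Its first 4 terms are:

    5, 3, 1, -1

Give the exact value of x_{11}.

1st diffs: -2, -2, -2 (constant).
So x_m = -2m + 5.
Evaluating at m = 11 gives x_{11} = -17.

-17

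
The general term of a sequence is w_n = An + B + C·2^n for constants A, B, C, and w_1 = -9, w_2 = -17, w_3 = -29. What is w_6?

-153

The three given values yield: A + B + 2C = -9; 2A + B + 4C = -17; 3A + B + 8C = -29.
Subtracting the first from the second: A + 2C = -8.
Subtracting the second from the third: A + 4C = -12.
Solving: C = -2, A = -4, then B = -1.
Hence w_6 = -4·6 + (-1) + (-2)·64 = -153.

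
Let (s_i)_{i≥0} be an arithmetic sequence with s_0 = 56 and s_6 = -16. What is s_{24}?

-232

Common difference d = (-16 - 56) / (6 - 0) = -12.
s_i = 56 + (i - 0)·(-12).
s_{24} = 56 + 24·(-12) = -232.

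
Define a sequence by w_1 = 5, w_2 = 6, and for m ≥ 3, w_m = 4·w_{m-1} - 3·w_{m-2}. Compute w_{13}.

Applying the relation repeatedly:
w_3 = 9  w_4 = 18  w_5 = 45  …  w_{10} = 9846  w_{11} = 29529  w_{12} = 88578  w_{13} = 265725.
(Characteristic roots are 3 and 1.)

265725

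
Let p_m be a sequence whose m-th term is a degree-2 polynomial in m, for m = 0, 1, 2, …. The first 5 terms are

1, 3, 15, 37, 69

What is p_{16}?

1233

1st diffs: 2, 12, 22, 32.
2nd diffs: 10, 10, 10 (constant).
Newton forward-difference form: p_m = 1 + 2·C(m,1) + 10·C(m,2).
At m = 16: m = 16, so p_{16} = 1 + 32 + 1200 = 1233.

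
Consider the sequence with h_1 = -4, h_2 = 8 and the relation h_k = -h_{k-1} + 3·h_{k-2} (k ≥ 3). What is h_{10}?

6668

h_3 = -20;  h_4 = 44;  h_5 = -104;  h_6 = 236;  h_7 = -548;  h_8 = 1256;  h_9 = -2900;  h_{10} = 6668.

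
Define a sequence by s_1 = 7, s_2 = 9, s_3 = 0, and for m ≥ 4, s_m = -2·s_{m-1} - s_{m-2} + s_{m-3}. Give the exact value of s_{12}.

241

Iterate the recurrence:
s_4 = -2  s_5 = 13  s_6 = -24  s_7 = 33  s_8 = -29  s_9 = 1  s_{10} = 60  s_{11} = -150  s_{12} = 241.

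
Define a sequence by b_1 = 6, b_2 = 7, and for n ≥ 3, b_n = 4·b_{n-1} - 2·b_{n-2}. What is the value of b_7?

1952

b_3 = 16; b_4 = 50; b_5 = 168; b_6 = 572; b_7 = 1952.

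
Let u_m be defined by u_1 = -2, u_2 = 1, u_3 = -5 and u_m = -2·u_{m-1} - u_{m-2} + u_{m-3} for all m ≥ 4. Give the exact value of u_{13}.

-128

Applying the relation repeatedly:
u_4 = 7;  u_5 = -8;  u_6 = 4;  u_7 = 7;  u_8 = -26;  u_9 = 49;  u_{10} = -65;  u_{11} = 55;  u_{12} = 4;  u_{13} = -128.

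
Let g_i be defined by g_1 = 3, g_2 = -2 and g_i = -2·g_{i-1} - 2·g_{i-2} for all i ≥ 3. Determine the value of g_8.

Compute successive terms:
g_3 = -2  g_4 = 8  g_5 = -12  g_6 = 8  g_7 = 8  g_8 = -32.

-32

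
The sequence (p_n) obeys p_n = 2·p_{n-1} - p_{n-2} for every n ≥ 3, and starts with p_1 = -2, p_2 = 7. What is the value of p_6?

43

Applying the relation repeatedly:
p_3 = 16, p_4 = 25, p_5 = 34, p_6 = 43.
(Characteristic roots are 1 and 1.)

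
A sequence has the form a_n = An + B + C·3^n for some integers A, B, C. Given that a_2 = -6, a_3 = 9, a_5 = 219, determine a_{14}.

At n = 2, 3, 5: 2A + B + 9C = -6; 3A + B + 27C = 9; 5A + B + 243C = 219.
Subtracting the first from the second: A + 18C = 15.
Subtracting the second from the third: 2A + 216C = 210.
Solving: C = 1, A = -3, then B = -9.
Hence a_{14} = -3·14 + (-9) + 1·4782969 = 4782918.

4782918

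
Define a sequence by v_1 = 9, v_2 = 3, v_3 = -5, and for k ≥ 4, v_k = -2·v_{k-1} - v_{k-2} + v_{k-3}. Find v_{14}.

Step forward from the initial values:
v_4 = 16;  v_5 = -24;  v_6 = 27;  …;  v_{11} = 220;  v_{12} = -188;  v_{13} = -9;  v_{14} = 426.

426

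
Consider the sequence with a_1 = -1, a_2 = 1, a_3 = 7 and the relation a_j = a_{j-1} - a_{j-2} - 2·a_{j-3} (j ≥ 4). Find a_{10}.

160

a_4 = 8; a_5 = -1; a_6 = -23; a_7 = -38; a_8 = -13; a_9 = 71; a_{10} = 160.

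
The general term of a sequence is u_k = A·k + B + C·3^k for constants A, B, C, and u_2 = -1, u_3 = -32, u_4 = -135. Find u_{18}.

-774840881

At k = 2, 3, 4: 2A + B + 9C = -1; 3A + B + 27C = -32; 4A + B + 81C = -135.
Subtracting the first from the second: A + 18C = -31.
Subtracting the second from the third: A + 54C = -103.
Solving: C = -2, A = 5, then B = 7.
Hence u_{18} = 5·18 + 7 + (-2)·387420489 = -774840881.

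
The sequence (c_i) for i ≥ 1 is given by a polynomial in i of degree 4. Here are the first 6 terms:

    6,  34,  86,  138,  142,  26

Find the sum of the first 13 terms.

-38922

1st diffs: 28, 52, 52, 4, -116.
2nd diffs: 24, 0, -48, -120.
3rd diffs: -24, -48, -72.
4th diffs: -24, -24 (constant).
Newton forward-difference form: c_i = 6 + 28·C(i-1,1) + 24·C(i-1,2) + (-24)·C(i-1,3) + (-24)·C(i-1,4).
Continuing: …, -306, -974, -2122, -3918, …, c_{13} = -15234.
Summing i = 1..13 (13 terms) gives -38922.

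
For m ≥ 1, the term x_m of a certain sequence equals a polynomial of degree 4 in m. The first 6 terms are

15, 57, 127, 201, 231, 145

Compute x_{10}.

1st diffs: 42, 70, 74, 30, -86.
2nd diffs: 28, 4, -44, -116.
3rd diffs: -24, -48, -72.
4th diffs: -24, -24 (constant).
Newton forward-difference form: x_m = 15 + 42·C(m-1,1) + 28·C(m-1,2) + (-24)·C(m-1,3) + (-24)·C(m-1,4).
At m = 10: m-1 = 9, so x_{10} = 15 + 378 + 1008 - 2016 - 3024 = -3639.

-3639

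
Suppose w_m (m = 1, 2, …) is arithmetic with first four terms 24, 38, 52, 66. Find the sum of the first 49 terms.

Common difference d = 14.
w_m = 24 + (m - 1)·14.
w_{49} = 696; S = 49·(24 + 696)/2 = 17640.

17640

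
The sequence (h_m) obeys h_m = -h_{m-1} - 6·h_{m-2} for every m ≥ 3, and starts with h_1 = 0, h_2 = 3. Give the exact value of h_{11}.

h_3 = -3;  h_4 = -15;  h_5 = 33;  h_6 = 57;  h_7 = -255;  h_8 = -87;  h_9 = 1617;  h_{10} = -1095;  h_{11} = -8607.

-8607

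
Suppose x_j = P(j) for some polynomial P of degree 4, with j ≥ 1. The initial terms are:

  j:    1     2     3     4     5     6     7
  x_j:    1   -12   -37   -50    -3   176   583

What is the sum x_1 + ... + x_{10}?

9073

1st diffs: -13, -25, -13, 47, 179, 407.
2nd diffs: -12, 12, 60, 132, 228.
3rd diffs: 24, 48, 72, 96.
4th diffs: 24, 24, 24 (constant).
Newton forward-difference form: x_j = 1 + (-13)·C(j-1,1) + (-12)·C(j-1,2) + 24·C(j-1,3) + 24·C(j-1,4).
Continuing: 1338, 2585, 4492.
Summing j = 1..10 (10 terms) gives 9073.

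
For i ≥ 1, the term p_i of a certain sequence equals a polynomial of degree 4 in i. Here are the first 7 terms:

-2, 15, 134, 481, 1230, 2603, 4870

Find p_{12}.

1st diffs: 17, 119, 347, 749, 1373, 2267.
2nd diffs: 102, 228, 402, 624, 894.
3rd diffs: 126, 174, 222, 270.
4th diffs: 48, 48, 48 (constant).
So p_i = 2i^4 + i^3 - 5i^2 - 5i + 5.
Evaluating at i = 12 gives p_{12} = 42425.

42425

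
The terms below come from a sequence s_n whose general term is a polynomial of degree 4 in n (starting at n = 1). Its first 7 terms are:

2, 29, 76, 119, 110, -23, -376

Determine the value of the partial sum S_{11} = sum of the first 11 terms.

-14201

1st diffs: 27, 47, 43, -9, -133, -353.
2nd diffs: 20, -4, -52, -124, -220.
3rd diffs: -24, -48, -72, -96.
4th diffs: -24, -24, -24 (constant).
So s_n = -n^4 + 6n^3 - n^2 + 3n - 5.
Continuing: -1069, -2246, -4075, -6748.
Summing n = 1..11 (11 terms) gives -14201.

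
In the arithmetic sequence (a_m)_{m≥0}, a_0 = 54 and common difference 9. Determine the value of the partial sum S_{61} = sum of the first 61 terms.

19764

a_m = 54 + (m - 0)·9.
a_{60} = 594; S = 61·(54 + 594)/2 = 19764.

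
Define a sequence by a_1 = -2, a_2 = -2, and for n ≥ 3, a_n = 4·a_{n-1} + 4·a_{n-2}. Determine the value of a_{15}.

-2419982336

Step forward from the initial values:
a_3 = -16  a_4 = -72  a_5 = -352  …  a_{12} = -21497856  a_{13} = -103800832  a_{14} = -501194752  a_{15} = -2419982336.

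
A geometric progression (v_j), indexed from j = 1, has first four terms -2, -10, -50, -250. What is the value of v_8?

Common ratio r = 5.
v_j = (-2)·5^(j-1).
v_8 = (-2)·5^7 = -156250.

-156250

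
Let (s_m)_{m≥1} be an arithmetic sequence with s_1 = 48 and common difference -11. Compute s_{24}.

s_m = 48 + (m - 1)·(-11).
s_{24} = 48 + 23·(-11) = -205.

-205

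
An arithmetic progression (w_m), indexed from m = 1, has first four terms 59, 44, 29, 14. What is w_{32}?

-406

Common difference d = -15.
w_m = 59 + (m - 1)·(-15).
w_{32} = 59 + 31·(-15) = -406.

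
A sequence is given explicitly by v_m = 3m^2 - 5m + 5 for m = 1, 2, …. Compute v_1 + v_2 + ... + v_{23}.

11707

Over m = 1..23: Σm = 276, Σm² = 4324.
Total = (3)·4324 + (-5)·276 + (5)·23 = 11707.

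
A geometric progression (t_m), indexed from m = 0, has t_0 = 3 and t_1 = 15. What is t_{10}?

29296875

Common ratio r = 5.
t_m = 3·5^(m-0).
t_{10} = 3·5^10 = 29296875.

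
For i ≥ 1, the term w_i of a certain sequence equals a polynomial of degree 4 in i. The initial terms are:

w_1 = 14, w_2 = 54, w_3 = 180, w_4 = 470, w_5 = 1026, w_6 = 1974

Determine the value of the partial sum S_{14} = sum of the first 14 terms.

161266

1st diffs: 40, 126, 290, 556, 948.
2nd diffs: 86, 164, 266, 392.
3rd diffs: 78, 102, 126.
4th diffs: 24, 24 (constant).
So w_i = i^4 + 3i^3 + 4i + 6.
Continuing: …, 3464, 5670, 8790, 13046, …, w_{14} = 46710.
Summing i = 1..14 (14 terms) gives 161266.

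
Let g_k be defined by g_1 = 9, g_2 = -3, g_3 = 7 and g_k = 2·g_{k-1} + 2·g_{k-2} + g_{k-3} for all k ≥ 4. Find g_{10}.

8377

Compute successive terms:
g_4 = 17  g_5 = 45  g_6 = 131  g_7 = 369  g_8 = 1045  g_9 = 2959  g_{10} = 8377.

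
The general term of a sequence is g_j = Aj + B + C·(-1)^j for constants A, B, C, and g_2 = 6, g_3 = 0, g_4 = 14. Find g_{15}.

48

At j = 2, 3, 4: 2A + B + C = 6; 3A + B - C = 0; 4A + B + C = 14.
Subtracting the first from the second: A - 2C = -6.
Subtracting the second from the third: A + 2C = 14.
Solving: C = 5, A = 4, then B = -7.
Hence g_{15} = 4·15 + (-7) + 5·(-1) = 48.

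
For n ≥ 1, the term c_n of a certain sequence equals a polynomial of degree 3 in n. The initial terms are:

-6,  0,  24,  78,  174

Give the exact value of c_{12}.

1st diffs: 6, 24, 54, 96.
2nd diffs: 18, 30, 42.
3rd diffs: 12, 12 (constant).
So c_n = 2n^3 - 3n^2 + n - 6.
Evaluating at n = 12 gives c_{12} = 3030.

3030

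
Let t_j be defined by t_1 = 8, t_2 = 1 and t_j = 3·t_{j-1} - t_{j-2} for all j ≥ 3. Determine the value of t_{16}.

-1710448

Compute successive terms:
t_3 = -5  t_4 = -16  t_5 = -43  …  t_{13} = -95320  t_{14} = -249551  t_{15} = -653333  t_{16} = -1710448.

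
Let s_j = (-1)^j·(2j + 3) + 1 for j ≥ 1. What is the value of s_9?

(-1)^9 = -1; 2j + 3 at j=9 is 21; so s_9 = -20.

-20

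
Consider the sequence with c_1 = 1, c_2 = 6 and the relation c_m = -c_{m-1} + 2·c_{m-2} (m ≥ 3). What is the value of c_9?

Iterate the recurrence:
c_3 = -4; c_4 = 16; c_5 = -24; c_6 = 56; c_7 = -104; c_8 = 216; c_9 = -424.
(Characteristic roots are 1 and -2.)

-424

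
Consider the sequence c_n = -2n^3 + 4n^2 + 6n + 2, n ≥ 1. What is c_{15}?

-5758

c_{15} = -2·15^3 + 4·15^2 + 6·15 + 2 = -5758.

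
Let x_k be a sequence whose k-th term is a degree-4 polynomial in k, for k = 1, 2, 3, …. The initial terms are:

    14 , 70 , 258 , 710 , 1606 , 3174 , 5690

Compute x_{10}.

22406

1st diffs: 56, 188, 452, 896, 1568, 2516.
2nd diffs: 132, 264, 444, 672, 948.
3rd diffs: 132, 180, 228, 276.
4th diffs: 48, 48, 48 (constant).
So x_k = 2k^4 + 2k^3 + 4k^2 + 6.
Evaluating at k = 10 gives x_{10} = 22406.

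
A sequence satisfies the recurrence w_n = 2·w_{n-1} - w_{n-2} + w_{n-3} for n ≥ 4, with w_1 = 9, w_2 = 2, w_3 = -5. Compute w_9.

-10

Step forward from the initial values:
w_4 = -3, w_5 = 1, w_6 = 0, w_7 = -4, w_8 = -7, w_9 = -10.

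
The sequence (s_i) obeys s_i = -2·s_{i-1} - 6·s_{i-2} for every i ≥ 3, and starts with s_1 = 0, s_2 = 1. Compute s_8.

232

s_3 = -2;  s_4 = -2;  s_5 = 16;  s_6 = -20;  s_7 = -56;  s_8 = 232.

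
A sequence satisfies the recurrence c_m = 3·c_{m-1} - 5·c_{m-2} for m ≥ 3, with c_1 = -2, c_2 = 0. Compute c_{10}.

1470

c_3 = 10;  c_4 = 30;  c_5 = 40;  c_6 = -30;  c_7 = -290;  c_8 = -720;  c_9 = -710;  c_{10} = 1470.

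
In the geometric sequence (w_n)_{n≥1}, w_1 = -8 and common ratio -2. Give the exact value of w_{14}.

65536

w_n = (-8)·(-2)^(n-1).
w_{14} = (-8)·(-2)^13 = 65536.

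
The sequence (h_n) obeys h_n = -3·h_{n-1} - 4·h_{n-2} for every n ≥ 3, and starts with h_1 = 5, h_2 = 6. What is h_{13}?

Compute successive terms:
h_3 = -38; h_4 = 90; h_5 = -118; …; h_{10} = -1350; h_{11} = -5462; h_{12} = 21786; h_{13} = -43510.

-43510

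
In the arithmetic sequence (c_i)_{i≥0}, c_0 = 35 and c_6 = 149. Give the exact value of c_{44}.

Common difference d = (149 - 35) / (6 - 0) = 19.
c_i = 35 + (i - 0)·19.
c_{44} = 35 + 44·19 = 871.

871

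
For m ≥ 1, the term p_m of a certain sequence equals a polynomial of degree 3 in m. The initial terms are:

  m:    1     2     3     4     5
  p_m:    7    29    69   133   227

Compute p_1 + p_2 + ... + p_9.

1st diffs: 22, 40, 64, 94.
2nd diffs: 18, 24, 30.
3rd diffs: 6, 6 (constant).
Newton forward-difference form: p_m = 7 + 22·C(m-1,1) + 18·C(m-1,2) + 6·C(m-1,3).
Continuing: 357, 529, 749, 1023.
Summing m = 1..9 (9 terms) gives 3123.

3123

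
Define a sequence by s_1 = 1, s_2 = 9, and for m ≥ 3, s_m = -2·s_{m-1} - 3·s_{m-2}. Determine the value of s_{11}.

-21

s_3 = -21  s_4 = 15  s_5 = 33  s_6 = -111  s_7 = 123  s_8 = 87  s_9 = -543  s_{10} = 825  s_{11} = -21.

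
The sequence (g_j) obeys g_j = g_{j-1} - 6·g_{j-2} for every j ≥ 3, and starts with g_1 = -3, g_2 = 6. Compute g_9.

-3756

Step forward from the initial values:
g_3 = 24, g_4 = -12, g_5 = -156, g_6 = -84, g_7 = 852, g_8 = 1356, g_9 = -3756.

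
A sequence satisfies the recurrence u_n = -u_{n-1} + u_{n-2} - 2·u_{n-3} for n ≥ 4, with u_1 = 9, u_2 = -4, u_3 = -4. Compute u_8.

u_4 = -18, u_5 = 22, u_6 = -32, u_7 = 90, u_8 = -166.

-166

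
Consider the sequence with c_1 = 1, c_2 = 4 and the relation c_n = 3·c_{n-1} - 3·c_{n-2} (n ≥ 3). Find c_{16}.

Step forward from the initial values:
c_3 = 9, c_4 = 15, c_5 = 18, …, c_{13} = 729, c_{14} = 2916, c_{15} = 6561, c_{16} = 10935.

10935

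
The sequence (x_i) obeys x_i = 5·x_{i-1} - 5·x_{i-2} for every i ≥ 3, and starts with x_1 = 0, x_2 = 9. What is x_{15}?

Compute successive terms:
x_3 = 45, x_4 = 180, x_5 = 675, …, x_{12} = 5596875, x_{13} = 20250000, x_{14} = 73265625, x_{15} = 265078125.

265078125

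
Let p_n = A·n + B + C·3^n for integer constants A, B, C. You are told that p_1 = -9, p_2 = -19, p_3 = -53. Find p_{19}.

-2324522901

Write the equations: A + B + 3C = -9; 2A + B + 9C = -19; 3A + B + 27C = -53.
Subtracting the first from the second: A + 6C = -10.
Subtracting the second from the third: A + 18C = -34.
Solving: C = -2, A = 2, then B = -5.
Therefore p_{19} = 38 + (-5) + (-2)·1162261467 = -2324522901.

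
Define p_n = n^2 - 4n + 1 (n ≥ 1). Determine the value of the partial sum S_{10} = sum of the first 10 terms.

175

Over n = 1..10: Σn = 55, Σn² = 385.
Total = (1)·385 + (-4)·55 + (1)·10 = 175.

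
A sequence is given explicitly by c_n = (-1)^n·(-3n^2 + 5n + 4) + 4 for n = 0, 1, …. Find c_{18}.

(-1)^18 = 1; -3n^2 + 5n + 4 at n=18 is -878; so c_{18} = -874.

-874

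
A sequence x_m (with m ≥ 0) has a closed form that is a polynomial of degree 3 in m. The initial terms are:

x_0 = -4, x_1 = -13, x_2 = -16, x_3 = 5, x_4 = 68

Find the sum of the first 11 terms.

1st diffs: -9, -3, 21, 63.
2nd diffs: 6, 24, 42.
3rd diffs: 18, 18 (constant).
So x_m = 3m^3 - 6m^2 - 6m - 4.
Continuing: …, 191, 392, 689, 1100, …, x_{10} = 2336.
Summing m = 0..10 (11 terms) gives 6391.

6391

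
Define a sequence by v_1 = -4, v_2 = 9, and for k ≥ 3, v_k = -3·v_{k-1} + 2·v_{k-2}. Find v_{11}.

Compute successive terms:
v_3 = -35  v_4 = 123  v_5 = -439  v_6 = 1563  v_7 = -5567  v_8 = 19827  v_9 = -70615  v_{10} = 251499  v_{11} = -895727.

-895727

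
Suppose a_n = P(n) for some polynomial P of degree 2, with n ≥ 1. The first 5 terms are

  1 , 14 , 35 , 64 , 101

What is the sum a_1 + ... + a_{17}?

7225

1st diffs: 13, 21, 29, 37.
2nd diffs: 8, 8, 8 (constant).
So a_n = 4n^2 + n - 4.
Continuing: …, 146, 199, 260, 329, …, a_{17} = 1169.
Summing n = 1..17 (17 terms) gives 7225.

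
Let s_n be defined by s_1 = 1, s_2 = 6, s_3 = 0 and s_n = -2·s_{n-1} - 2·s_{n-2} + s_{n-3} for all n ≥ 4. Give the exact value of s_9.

-224

Applying the relation repeatedly:
s_4 = -11; s_5 = 28; s_6 = -34; s_7 = 1; s_8 = 94; s_9 = -224.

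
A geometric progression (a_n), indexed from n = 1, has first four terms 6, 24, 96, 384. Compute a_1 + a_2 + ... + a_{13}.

134217726

Common ratio r = 4.
a_n = 6·4^(n-1).
S = 6·(4^13 - 1)/(4 - 1) = 6·(67108864 - 1)/(3) = 134217726.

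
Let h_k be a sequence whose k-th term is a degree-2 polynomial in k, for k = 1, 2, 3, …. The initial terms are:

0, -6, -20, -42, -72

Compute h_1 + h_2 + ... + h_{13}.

1st diffs: -6, -14, -22, -30.
2nd diffs: -8, -8, -8 (constant).
So h_k = -4k^2 + 6k - 2.
Continuing: …, -110, -156, -210, -272, …, h_{13} = -600.
Summing k = 1..13 (13 terms) gives -2756.

-2756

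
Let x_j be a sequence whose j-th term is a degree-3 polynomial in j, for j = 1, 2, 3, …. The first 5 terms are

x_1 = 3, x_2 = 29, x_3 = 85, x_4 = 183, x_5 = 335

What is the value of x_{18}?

12685

1st diffs: 26, 56, 98, 152.
2nd diffs: 30, 42, 54.
3rd diffs: 12, 12 (constant).
Newton forward-difference form: x_j = 3 + 26·C(j-1,1) + 30·C(j-1,2) + 12·C(j-1,3).
At j = 18: j-1 = 17, so x_{18} = 3 + 442 + 4080 + 8160 = 12685.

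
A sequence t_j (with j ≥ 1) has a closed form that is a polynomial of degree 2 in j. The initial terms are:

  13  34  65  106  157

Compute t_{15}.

1217

1st diffs: 21, 31, 41, 51.
2nd diffs: 10, 10, 10 (constant).
So t_j = 5j^2 + 6j + 2.
Evaluating at j = 15 gives t_{15} = 1217.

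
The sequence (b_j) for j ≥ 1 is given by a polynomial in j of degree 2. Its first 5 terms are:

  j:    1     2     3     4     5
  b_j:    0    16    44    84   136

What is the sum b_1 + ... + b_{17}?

10336

1st diffs: 16, 28, 40, 52.
2nd diffs: 12, 12, 12 (constant).
Newton forward-difference form: b_j = 16·C(j-1,1) + 12·C(j-1,2).
Continuing: …, 200, 276, 364, 464, …, b_{17} = 1696.
Summing j = 1..17 (17 terms) gives 10336.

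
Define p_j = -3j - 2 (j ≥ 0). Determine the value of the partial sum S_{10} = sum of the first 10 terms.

-155

Over j = 0..9: Σj = 45.
Total = (-3)·45 + (-2)·10 = -155.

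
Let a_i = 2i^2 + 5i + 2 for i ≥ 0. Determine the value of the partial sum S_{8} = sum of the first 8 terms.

Over i = 0..7: Σi = 28, Σi² = 140.
Total = (2)·140 + (5)·28 + (2)·8 = 436.

436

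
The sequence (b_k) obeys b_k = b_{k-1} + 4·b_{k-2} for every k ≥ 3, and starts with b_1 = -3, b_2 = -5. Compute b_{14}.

Iterate the recurrence:
b_3 = -17  b_4 = -37  b_5 = -105  …  b_{11} = -28625  b_{12} = -73093  b_{13} = -187593  b_{14} = -479965.

-479965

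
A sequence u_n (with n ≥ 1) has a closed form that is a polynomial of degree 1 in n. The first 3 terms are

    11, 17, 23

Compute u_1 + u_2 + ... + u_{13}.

1st diffs: 6, 6 (constant).
So u_n = 6n + 5.
Continuing: …, 29, 35, 41, 47, …, u_{13} = 83.
Summing n = 1..13 (13 terms) gives 611.

611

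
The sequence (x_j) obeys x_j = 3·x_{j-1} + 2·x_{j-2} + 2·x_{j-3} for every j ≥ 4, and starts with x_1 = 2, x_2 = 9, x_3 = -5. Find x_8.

Applying the relation repeatedly:
x_4 = 7, x_5 = 29, x_6 = 91, x_7 = 345, x_8 = 1275.

1275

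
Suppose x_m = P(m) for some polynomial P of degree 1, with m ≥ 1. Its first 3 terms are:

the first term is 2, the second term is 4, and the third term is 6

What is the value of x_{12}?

24

1st diffs: 2, 2 (constant).
So x_m = 2m.
Evaluating at m = 12 gives x_{12} = 24.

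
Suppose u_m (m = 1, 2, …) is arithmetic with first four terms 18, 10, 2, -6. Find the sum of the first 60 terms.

-13080

Common difference d = -8.
u_m = 18 + (m - 1)·(-8).
u_{60} = -454; S = 60·(18 + (-454))/2 = -13080.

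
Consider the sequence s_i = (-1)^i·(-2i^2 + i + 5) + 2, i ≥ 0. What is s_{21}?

(-1)^21 = -1; -2i^2 + i + 5 at i=21 is -856; so s_{21} = 858.

858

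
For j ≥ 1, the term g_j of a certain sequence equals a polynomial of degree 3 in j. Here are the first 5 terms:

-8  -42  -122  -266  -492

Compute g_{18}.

-19082

1st diffs: -34, -80, -144, -226.
2nd diffs: -46, -64, -82.
3rd diffs: -18, -18 (constant).
Newton forward-difference form: g_j = -8 + (-34)·C(j-1,1) + (-46)·C(j-1,2) + (-18)·C(j-1,3).
At j = 18: j-1 = 17, so g_{18} = -8 - 578 - 6256 - 12240 = -19082.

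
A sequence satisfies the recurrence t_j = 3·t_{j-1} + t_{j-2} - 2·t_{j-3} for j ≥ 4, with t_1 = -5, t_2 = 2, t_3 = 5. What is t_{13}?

747673

Step forward from the initial values:
t_4 = 27  t_5 = 82  t_6 = 263  t_7 = 817  t_8 = 2550  t_9 = 7941  t_{10} = 24739  t_{11} = 77058  t_{12} = 240031  t_{13} = 747673.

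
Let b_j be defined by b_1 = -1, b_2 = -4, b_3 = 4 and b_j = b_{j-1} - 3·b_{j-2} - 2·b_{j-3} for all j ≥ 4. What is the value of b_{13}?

-3406

Iterate the recurrence:
b_4 = 18  b_5 = 14  b_6 = -48  b_7 = -126  b_8 = -10  b_9 = 464  b_{10} = 746  b_{11} = -626  b_{12} = -3792  b_{13} = -3406.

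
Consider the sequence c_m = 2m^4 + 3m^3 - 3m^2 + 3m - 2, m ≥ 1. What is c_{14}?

c_{14} = 2·14^4 + 3·14^3 - 3·14^2 + 3·14 - 2 = 84516.

84516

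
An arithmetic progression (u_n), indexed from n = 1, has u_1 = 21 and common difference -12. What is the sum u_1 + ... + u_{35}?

-6405

u_n = 21 + (n - 1)·(-12).
u_{35} = -387; S = 35·(21 + (-387))/2 = -6405.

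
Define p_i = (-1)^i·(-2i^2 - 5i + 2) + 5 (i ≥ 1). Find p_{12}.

-341

(-1)^12 = 1; -2i^2 - 5i + 2 at i=12 is -346; so p_{12} = -341.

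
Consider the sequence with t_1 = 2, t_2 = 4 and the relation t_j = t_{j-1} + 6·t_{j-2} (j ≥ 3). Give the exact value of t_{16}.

Compute successive terms:
t_3 = 16, t_4 = 40, t_5 = 136, …, t_{13} = 851944, t_{14} = 2547640, t_{15} = 7659304, t_{16} = 22945144.
(Characteristic roots are 3 and -2.)

22945144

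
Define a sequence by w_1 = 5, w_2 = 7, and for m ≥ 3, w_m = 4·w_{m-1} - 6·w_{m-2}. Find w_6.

-452

Step forward from the initial values:
w_3 = -2  w_4 = -50  w_5 = -188  w_6 = -452.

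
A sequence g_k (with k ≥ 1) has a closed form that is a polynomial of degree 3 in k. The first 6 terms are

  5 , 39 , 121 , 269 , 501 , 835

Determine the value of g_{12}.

5989

1st diffs: 34, 82, 148, 232, 334.
2nd diffs: 48, 66, 84, 102.
3rd diffs: 18, 18, 18 (constant).
So g_k = 3k^3 + 6k^2 - 5k + 1.
Evaluating at k = 12 gives g_{12} = 5989.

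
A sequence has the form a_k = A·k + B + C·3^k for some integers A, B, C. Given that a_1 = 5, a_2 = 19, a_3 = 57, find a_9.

At k = 1, 2, 3: A + B + 3C = 5; 2A + B + 9C = 19; 3A + B + 27C = 57.
Subtracting the first from the second: A + 6C = 14.
Subtracting the second from the third: A + 18C = 38.
Solving: C = 2, A = 2, then B = -3.
Therefore a_9 = 18 + (-3) + 2·19683 = 39381.

39381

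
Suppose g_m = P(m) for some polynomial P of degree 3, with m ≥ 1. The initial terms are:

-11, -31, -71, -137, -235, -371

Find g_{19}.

1st diffs: -20, -40, -66, -98, -136.
2nd diffs: -20, -26, -32, -38.
3rd diffs: -6, -6, -6 (constant).
So g_m = -m^3 - 4m^2 - m - 5.
Evaluating at m = 19 gives g_{19} = -8327.

-8327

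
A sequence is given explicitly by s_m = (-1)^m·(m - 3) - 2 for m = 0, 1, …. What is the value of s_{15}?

-14

(-1)^15 = -1; m - 3 at m=15 is 12; so s_{15} = -14.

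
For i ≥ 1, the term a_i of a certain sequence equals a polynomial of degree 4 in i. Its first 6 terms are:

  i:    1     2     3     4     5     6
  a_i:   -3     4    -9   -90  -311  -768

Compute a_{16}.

-56598

1st diffs: 7, -13, -81, -221, -457.
2nd diffs: -20, -68, -140, -236.
3rd diffs: -48, -72, -96.
4th diffs: -24, -24 (constant).
Newton forward-difference form: a_i = -3 + 7·C(i-1,1) + (-20)·C(i-1,2) + (-48)·C(i-1,3) + (-24)·C(i-1,4).
At i = 16: i-1 = 15, so a_{16} = -3 + 105 - 2100 - 21840 - 32760 = -56598.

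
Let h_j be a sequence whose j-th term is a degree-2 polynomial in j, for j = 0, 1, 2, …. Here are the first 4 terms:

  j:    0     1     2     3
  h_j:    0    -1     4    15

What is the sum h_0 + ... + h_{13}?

2093

1st diffs: -1, 5, 11.
2nd diffs: 6, 6 (constant).
Newton forward-difference form: h_j = (-1)·C(j,1) + 6·C(j,2).
Continuing: …, 32, 55, 84, 119, …, h_{13} = 455.
Summing j = 0..13 (14 terms) gives 2093.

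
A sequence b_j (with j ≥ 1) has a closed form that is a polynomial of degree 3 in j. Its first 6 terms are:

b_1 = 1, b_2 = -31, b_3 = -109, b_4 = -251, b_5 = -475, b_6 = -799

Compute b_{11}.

1st diffs: -32, -78, -142, -224, -324.
2nd diffs: -46, -64, -82, -100.
3rd diffs: -18, -18, -18 (constant).
So b_j = -3j^3 - 5j^2 + 4j + 5.
Evaluating at j = 11 gives b_{11} = -4549.

-4549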